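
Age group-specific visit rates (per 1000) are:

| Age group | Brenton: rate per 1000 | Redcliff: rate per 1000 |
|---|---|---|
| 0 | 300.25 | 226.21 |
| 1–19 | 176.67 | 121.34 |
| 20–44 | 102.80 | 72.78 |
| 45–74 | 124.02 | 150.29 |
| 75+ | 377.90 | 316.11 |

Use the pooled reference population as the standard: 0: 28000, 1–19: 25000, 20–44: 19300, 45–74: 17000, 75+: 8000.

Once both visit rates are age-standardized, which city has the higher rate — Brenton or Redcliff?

Brenton

Standard total = 97300; weights = 0.2878, 0.2569, 0.1984, 0.1747, 0.0822.
Brenton: 0.2878×300.25 + 0.2569×176.67 + 0.1984×102.80 + 0.1747×124.02 + 0.0822×377.90 = 204.9263 per 1000.
Redcliff: 0.2878×226.21 + 0.2569×121.34 + 0.1984×72.78 + 0.1747×150.29 + 0.0822×316.11 = 162.9583 per 1000.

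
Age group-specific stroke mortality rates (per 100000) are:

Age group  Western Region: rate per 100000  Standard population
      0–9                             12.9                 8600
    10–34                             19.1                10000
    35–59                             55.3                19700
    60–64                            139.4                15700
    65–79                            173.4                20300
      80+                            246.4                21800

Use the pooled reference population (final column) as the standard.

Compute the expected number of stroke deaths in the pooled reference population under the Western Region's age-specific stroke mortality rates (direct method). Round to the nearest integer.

125

Expected stroke deaths = Σ (standard pop × age-specific rate ÷ 100000)
= 8600×12.9/100000 + 10000×19.1/100000 + 19700×55.3/100000 + 15700×139.4/100000 + 20300×173.4/100000 + 21800×246.4/100000
= 1.11 + 1.91 + 10.89 + 21.89 + 35.20 + 53.72 = 124.71.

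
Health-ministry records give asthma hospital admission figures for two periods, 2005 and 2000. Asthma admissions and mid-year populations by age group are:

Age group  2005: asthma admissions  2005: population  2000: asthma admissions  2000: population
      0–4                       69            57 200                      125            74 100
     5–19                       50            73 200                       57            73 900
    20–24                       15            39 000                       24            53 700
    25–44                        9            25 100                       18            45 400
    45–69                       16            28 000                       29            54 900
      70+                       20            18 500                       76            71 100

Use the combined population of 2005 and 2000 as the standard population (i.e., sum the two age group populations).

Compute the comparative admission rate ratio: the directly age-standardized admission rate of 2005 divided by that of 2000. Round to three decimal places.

Age-specific rates per 10 000 for 2005: 12.06, 6.83, 3.85, 3.59, 5.71, 10.81.
For 2000: 16.87, 7.71, 4.47, 3.96, 5.28, 10.69.
Combined standard total = 614 100; weights = 0.2138, 0.2395, 0.1510, 0.1148, 0.1350, 0.1459.
2005: 0.2138×12.06 + 0.2395×6.83 + 0.1510×3.85 + 0.1148×3.59 + 0.1350×5.71 + 0.1459×10.81 = 7.5563 per 10 000.
2000: 0.2138×16.87 + 0.2395×7.71 + 0.1510×4.47 + 0.1148×3.96 + 0.1350×5.28 + 0.1459×10.69 = 8.8568 per 10 000.
Ratio = 7.5563 ÷ 8.8568 = 0.85316.

0.853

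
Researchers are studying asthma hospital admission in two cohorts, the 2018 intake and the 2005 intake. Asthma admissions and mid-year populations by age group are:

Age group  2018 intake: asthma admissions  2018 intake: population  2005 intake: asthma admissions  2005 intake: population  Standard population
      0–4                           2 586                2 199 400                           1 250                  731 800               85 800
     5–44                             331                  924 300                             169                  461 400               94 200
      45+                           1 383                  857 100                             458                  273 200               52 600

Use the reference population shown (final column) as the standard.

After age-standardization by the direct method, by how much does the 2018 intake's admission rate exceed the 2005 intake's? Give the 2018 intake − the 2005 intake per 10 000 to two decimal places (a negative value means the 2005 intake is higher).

-2.14

Age-specific rates per 10 000 for the 2018 intake: 11.76, 3.58, 16.14.
For the 2005 intake: 17.08, 3.66, 16.76.
Standard total = 232 600; weights = 0.3689, 0.4050, 0.2261.
The 2018 intake: 0.3689×11.76 + 0.4050×3.58 + 0.2261×16.14 = 9.4364 per 10 000.
The 2005 intake: 0.3689×17.08 + 0.4050×3.66 + 0.2261×16.76 = 11.5752 per 10 000.
Difference = 9.4364 − 11.5752 = -2.1389.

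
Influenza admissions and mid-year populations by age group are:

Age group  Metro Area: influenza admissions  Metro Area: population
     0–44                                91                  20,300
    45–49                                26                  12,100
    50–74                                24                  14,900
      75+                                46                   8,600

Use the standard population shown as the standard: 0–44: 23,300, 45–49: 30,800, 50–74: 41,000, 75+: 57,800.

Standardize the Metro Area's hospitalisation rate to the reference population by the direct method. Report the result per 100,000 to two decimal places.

356.99

Age-specific rates per 100,000 for the Metro Area: 448.28, 214.88, 161.07, 534.88.
Standard total = 152,900; weights = 0.1524, 0.2014, 0.2681, 0.3780.
Standardized rate: 0.1524×448.28 + 0.2014×214.88 + 0.2681×161.07 + 0.3780×534.88 = 356.9870 per 100,000.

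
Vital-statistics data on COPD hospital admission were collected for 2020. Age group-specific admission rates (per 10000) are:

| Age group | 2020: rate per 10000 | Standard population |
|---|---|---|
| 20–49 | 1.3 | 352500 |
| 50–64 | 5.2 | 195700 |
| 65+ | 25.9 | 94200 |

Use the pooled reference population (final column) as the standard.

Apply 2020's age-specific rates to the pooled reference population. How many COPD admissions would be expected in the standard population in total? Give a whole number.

392

Expected COPD admissions = Σ (standard pop × age-specific rate ÷ 10000)
= 352500×1.3/10000 + 195700×5.2/10000 + 94200×25.9/10000
= 45.83 + 101.76 + 243.98 = 391.57.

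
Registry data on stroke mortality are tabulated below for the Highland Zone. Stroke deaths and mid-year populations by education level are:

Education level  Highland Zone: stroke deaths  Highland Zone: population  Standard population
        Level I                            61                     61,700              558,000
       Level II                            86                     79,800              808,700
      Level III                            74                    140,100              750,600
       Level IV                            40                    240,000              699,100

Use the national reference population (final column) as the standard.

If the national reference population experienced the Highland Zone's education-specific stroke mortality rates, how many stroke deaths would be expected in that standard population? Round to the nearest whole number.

Education-specific rates per 100,000 for the Highland Zone: 98.87, 107.77, 52.82, 16.67.
Expected stroke deaths = Σ (standard pop × education-specific rate ÷ 100,000)
= 558,000×98.87/100,000 + 808,700×107.77/100,000 + 750,600×52.82/100,000 + 699,100×16.67/100,000
= 551.67 + 871.53 + 396.46 + 116.52 = 1936.18.

1936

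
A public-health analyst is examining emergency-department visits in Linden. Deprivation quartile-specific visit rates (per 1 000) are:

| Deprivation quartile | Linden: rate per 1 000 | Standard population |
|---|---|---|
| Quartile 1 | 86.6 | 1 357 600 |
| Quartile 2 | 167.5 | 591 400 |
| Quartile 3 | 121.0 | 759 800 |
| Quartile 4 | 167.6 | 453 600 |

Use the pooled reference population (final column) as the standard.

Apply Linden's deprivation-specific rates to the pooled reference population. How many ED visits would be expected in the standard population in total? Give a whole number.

Expected ED visits = Σ (standard pop × deprivation-specific rate ÷ 1 000)
= 1 357 600×86.6/1 000 + 591 400×167.5/1 000 + 759 800×121.0/1 000 + 453 600×167.6/1 000
= 117568.16 + 99059.50 + 91935.80 + 76023.36 = 384586.82.

384587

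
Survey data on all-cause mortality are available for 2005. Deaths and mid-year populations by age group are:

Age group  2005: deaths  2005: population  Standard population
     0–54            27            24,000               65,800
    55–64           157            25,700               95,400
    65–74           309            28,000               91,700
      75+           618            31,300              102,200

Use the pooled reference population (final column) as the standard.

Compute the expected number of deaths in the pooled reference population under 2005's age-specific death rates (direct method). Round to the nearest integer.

Age-specific rates per 100,000 for 2005: 112.50, 610.89, 1103.57, 1974.44.
Expected deaths = Σ (standard pop × age-specific rate ÷ 100,000)
= 65,800×112.50/100,000 + 95,400×610.89/100,000 + 91,700×1103.57/100,000 + 102,200×1974.44/100,000
= 74.02 + 582.79 + 1011.98 + 2017.88 = 3686.67.

3687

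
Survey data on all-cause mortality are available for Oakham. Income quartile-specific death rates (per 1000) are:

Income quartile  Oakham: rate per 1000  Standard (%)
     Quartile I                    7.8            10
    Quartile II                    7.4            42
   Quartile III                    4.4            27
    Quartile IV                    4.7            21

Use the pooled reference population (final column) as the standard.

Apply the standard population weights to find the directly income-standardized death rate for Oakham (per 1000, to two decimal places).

Standard weights: 0.10, 0.42, 0.27, 0.21.
Standardized rate: 0.1000×7.8 + 0.4200×7.4 + 0.2700×4.4 + 0.2100×4.7 = 6.0630 per 1000.

6.06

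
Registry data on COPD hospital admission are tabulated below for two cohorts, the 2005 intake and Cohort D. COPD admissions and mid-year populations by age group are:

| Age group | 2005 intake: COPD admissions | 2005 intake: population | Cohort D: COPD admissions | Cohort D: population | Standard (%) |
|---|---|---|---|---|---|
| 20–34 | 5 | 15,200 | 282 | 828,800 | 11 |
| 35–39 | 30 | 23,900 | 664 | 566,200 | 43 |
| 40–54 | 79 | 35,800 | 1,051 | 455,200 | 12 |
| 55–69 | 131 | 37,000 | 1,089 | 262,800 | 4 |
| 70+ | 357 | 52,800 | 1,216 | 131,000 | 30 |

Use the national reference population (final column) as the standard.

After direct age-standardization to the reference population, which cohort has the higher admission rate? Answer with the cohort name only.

Age-specific rates per 10,000 for the 2005 intake: 3.29, 12.55, 22.07, 35.41, 67.61.
For Cohort D: 3.40, 11.73, 23.09, 41.44, 92.82.
Standard weights: 0.11, 0.43, 0.12, 0.04, 0.30.
The 2005 intake: 0.1100×3.29 + 0.4300×12.55 + 0.1200×22.07 + 0.0400×35.41 + 0.3000×67.61 = 30.1077 per 10,000.
Cohort D: 0.1100×3.40 + 0.4300×11.73 + 0.1200×23.09 + 0.0400×41.44 + 0.3000×92.82 = 37.6925 per 10,000.
The crude rates (36.55 vs 19.17) would put the 2005 intake higher, but that reflects its age composition; once standardized to a common age structure, Cohort D has the higher underlying rate.

Cohort D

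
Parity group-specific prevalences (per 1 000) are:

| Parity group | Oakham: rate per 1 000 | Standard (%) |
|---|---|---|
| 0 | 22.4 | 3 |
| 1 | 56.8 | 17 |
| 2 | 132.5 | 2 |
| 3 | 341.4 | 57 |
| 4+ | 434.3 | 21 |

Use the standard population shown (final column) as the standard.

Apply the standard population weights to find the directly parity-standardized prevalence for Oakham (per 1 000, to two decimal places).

298.78

Standard weights: 0.03, 0.17, 0.02, 0.57, 0.21.
Standardized rate: 0.0300×22.4 + 0.1700×56.8 + 0.0200×132.5 + 0.5700×341.4 + 0.2100×434.3 = 298.7790 per 1 000.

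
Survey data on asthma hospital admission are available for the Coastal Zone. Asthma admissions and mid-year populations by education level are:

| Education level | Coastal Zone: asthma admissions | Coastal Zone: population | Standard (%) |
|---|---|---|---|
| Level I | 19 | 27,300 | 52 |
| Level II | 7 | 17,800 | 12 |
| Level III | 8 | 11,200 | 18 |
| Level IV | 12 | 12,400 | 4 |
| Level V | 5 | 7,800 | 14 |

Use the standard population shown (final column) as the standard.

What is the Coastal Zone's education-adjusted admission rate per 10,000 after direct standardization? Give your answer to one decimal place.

6.7

Education-specific rates per 10,000 for the Coastal Zone: 6.96, 3.93, 7.14, 9.68, 6.41.
Standard weights: 0.52, 0.12, 0.18, 0.04, 0.14.
Standardized rate: 0.5200×6.96 + 0.1200×3.93 + 0.1800×7.14 + 0.0400×9.68 + 0.1400×6.41 = 6.6612 per 10,000.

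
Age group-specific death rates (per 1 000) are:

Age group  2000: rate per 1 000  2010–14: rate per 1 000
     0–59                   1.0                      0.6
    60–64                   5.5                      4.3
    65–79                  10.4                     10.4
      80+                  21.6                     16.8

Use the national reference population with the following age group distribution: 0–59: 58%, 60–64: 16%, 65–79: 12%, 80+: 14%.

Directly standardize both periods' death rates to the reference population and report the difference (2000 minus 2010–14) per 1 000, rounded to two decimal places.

Standard weights: 0.58, 0.16, 0.12, 0.14.
2000: 0.5800×1.0 + 0.1600×5.5 + 0.1200×10.4 + 0.1400×21.6 = 5.7320 per 1 000.
2010–14: 0.5800×0.6 + 0.1600×4.3 + 0.1200×10.4 + 0.1400×16.8 = 4.6360 per 1 000.
Difference = 5.7320 − 4.6360 = 1.0960.

1.10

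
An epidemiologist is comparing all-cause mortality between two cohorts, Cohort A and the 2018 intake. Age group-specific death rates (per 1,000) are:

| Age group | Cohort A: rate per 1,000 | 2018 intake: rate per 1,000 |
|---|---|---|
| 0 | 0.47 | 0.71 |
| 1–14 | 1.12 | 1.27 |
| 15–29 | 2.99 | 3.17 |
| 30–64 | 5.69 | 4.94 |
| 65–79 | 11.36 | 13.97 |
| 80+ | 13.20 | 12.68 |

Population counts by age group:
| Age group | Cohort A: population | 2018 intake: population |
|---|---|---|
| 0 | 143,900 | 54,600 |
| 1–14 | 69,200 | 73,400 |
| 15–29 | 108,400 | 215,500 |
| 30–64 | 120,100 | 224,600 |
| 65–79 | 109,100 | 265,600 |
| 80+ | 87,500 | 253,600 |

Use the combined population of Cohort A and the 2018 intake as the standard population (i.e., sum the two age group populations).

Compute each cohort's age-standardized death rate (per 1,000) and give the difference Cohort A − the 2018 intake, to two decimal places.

-0.39

Combined standard total = 1,725,500; weights = 0.1150, 0.0826, 0.1877, 0.1998, 0.2172, 0.1977.
Cohort A: 0.1150×0.47 + 0.0826×1.12 + 0.1877×2.99 + 0.1998×5.69 + 0.2172×11.36 + 0.1977×13.20 = 6.9208 per 1,000.
The 2018 intake: 0.1150×0.71 + 0.0826×1.27 + 0.1877×3.17 + 0.1998×4.94 + 0.2172×13.97 + 0.1977×12.68 = 7.3088 per 1,000.
Difference = 6.9208 − 7.3088 = -0.3879.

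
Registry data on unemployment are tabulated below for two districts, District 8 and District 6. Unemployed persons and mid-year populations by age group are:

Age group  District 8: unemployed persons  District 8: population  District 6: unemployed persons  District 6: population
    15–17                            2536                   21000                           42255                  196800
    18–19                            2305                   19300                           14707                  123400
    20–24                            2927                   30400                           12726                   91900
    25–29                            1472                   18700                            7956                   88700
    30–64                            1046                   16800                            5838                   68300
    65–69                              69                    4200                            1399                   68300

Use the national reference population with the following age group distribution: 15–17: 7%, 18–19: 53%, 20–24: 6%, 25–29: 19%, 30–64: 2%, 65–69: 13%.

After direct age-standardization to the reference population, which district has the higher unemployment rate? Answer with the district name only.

District 6

Age-specific rates per 1000 for District 8: 120.762, 119.430, 96.283, 78.717, 62.262, 16.429.
For District 6: 214.710, 119.182, 138.477, 89.696, 85.476, 20.483.
Standard weights: 0.07, 0.53, 0.06, 0.19, 0.02, 0.13.
District 8: 0.0700×120.762 + 0.5300×119.430 + 0.0600×96.283 + 0.1900×78.717 + 0.0200×62.262 + 0.1300×16.429 = 95.8653 per 1000.
District 6: 0.0700×214.710 + 0.5300×119.182 + 0.0600×138.477 + 0.1900×89.696 + 0.0200×85.476 + 0.1300×20.483 = 107.9190 per 1000.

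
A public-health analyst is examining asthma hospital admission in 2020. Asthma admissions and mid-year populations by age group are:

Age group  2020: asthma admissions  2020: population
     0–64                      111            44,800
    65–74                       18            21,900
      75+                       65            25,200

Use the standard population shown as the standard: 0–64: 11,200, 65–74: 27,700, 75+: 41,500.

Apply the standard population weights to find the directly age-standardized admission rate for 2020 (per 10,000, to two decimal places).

Age-specific rates per 10,000 for 2020: 24.78, 8.22, 25.79.
Standard total = 80,400; weights = 0.1393, 0.3445, 0.5162.
Standardized rate: 0.1393×24.78 + 0.3445×8.22 + 0.5162×25.79 = 19.5971 per 10,000.

19.60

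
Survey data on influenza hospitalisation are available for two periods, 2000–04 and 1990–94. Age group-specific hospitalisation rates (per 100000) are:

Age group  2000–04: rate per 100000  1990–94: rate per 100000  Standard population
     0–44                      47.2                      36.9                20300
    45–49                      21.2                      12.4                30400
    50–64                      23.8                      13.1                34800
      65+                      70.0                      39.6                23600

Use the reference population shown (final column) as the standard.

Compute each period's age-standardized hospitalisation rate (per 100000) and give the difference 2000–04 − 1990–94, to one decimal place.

14.4

Standard total = 109100; weights = 0.1861, 0.2786, 0.3190, 0.2163.
2000–04: 0.1861×47.2 + 0.2786×21.2 + 0.3190×23.8 + 0.2163×70.0 = 37.4233 per 100000.
1990–94: 0.1861×36.9 + 0.2786×12.4 + 0.3190×13.1 + 0.2163×39.6 = 23.0657 per 100000.
Difference = 37.4233 − 23.0657 = 14.3576.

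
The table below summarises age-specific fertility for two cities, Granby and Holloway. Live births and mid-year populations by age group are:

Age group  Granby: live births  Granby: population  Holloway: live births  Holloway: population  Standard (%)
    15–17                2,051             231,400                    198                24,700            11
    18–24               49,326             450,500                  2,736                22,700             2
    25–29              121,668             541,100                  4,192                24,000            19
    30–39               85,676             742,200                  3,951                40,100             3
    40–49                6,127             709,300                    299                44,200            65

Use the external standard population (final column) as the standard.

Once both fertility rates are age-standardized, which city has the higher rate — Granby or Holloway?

Granby

Age-specific rates per 1,000 for Granby: 8.863, 109.492, 224.853, 115.435, 8.638.
For Holloway: 8.016, 120.529, 174.667, 98.529, 6.765.
Standard weights: 0.11, 0.02, 0.19, 0.03, 0.65.
Granby: 0.1100×8.863 + 0.0200×109.492 + 0.1900×224.853 + 0.0300×115.435 + 0.6500×8.638 = 54.9647 per 1,000.
Holloway: 0.1100×8.016 + 0.0200×120.529 + 0.1900×174.667 + 0.0300×98.529 + 0.6500×6.765 = 43.8319 per 1,000.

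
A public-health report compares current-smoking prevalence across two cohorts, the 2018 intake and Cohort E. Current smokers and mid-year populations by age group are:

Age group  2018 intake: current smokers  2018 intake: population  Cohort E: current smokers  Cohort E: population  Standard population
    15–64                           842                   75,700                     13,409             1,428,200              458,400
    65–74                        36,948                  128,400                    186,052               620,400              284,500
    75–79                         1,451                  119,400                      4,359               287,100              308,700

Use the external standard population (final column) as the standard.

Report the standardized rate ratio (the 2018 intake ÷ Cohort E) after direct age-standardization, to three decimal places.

Age-specific rates per 1,000 for the 2018 intake: 11.123, 287.757, 12.152.
For Cohort E: 9.389, 299.890, 15.183.
Standard total = 1,051,600; weights = 0.4359, 0.2705, 0.2936.
The 2018 intake: 0.4359×11.123 + 0.2705×287.757 + 0.2936×12.152 = 86.2657 per 1,000.
Cohort E: 0.4359×9.389 + 0.2705×299.890 + 0.2936×15.183 = 89.6820 per 1,000.
Ratio = 86.2657 ÷ 89.6820 = 0.96191.

0.962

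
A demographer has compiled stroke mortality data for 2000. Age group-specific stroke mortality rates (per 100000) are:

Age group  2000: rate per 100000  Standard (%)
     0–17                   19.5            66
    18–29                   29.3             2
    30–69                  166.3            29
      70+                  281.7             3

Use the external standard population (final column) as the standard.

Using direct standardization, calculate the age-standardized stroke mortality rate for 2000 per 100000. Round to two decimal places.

Standard weights: 0.66, 0.02, 0.29, 0.03.
Standardized rate: 0.6600×19.5 + 0.0200×29.3 + 0.2900×166.3 + 0.0300×281.7 = 70.1340 per 100000.

70.13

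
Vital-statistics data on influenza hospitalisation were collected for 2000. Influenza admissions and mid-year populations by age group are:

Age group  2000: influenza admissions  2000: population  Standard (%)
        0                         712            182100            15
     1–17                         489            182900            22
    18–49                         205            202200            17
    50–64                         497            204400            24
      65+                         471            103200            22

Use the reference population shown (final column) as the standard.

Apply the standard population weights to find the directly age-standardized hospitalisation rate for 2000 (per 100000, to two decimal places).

Age-specific rates per 100000 for 2000: 390.99, 267.36, 101.38, 243.15, 456.40.
Standard weights: 0.15, 0.22, 0.17, 0.24, 0.22.
Standardized rate: 0.1500×390.99 + 0.2200×267.36 + 0.1700×101.38 + 0.2400×243.15 + 0.2200×456.40 = 293.4667 per 100000.

293.47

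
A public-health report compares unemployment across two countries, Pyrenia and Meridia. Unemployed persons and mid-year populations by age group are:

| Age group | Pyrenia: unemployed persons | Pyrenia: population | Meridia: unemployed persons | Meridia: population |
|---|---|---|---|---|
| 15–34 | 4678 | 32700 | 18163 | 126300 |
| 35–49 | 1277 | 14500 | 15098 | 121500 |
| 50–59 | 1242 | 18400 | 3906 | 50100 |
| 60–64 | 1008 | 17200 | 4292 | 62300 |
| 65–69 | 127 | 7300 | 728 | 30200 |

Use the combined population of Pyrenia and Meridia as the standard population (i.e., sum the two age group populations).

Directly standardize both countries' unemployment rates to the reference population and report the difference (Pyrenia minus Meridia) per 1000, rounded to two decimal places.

-14.21

Age-specific rates per 1000 for Pyrenia: 143.058, 88.069, 67.500, 58.605, 17.397.
For Meridia: 143.808, 124.263, 77.964, 68.892, 24.106.
Combined standard total = 480500; weights = 0.3309, 0.2830, 0.1426, 0.1655, 0.0780.
Pyrenia: 0.3309×143.058 + 0.2830×88.069 + 0.1426×67.500 + 0.1655×58.605 + 0.0780×17.397 = 92.9424 per 1000.
Meridia: 0.3309×143.808 + 0.2830×124.263 + 0.1426×77.964 + 0.1655×68.892 + 0.0780×24.106 = 107.1526 per 1000.
Difference = 92.9424 − 107.1526 = -14.2102.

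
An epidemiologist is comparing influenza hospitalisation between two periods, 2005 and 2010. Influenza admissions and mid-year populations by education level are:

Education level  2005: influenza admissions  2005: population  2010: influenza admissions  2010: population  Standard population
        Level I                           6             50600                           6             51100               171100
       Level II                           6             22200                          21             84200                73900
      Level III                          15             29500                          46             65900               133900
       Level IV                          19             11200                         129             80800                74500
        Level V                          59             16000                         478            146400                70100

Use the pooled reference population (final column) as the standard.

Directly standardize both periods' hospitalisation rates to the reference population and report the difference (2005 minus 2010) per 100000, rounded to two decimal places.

2.56

Education-specific rates per 100000 for 2005: 11.86, 27.03, 50.85, 169.64, 368.75.
For 2010: 11.74, 24.94, 69.80, 159.65, 326.50.
Standard total = 523500; weights = 0.3268, 0.1412, 0.2558, 0.1423, 0.1339.
2005: 0.3268×11.86 + 0.1412×27.03 + 0.2558×50.85 + 0.1423×169.64 + 0.1339×368.75 = 94.2166 per 100000.
2010: 0.3268×11.74 + 0.1412×24.94 + 0.2558×69.80 + 0.1423×159.65 + 0.1339×326.50 = 91.6537 per 100000.
Difference = 94.2166 − 91.6537 = 2.5629.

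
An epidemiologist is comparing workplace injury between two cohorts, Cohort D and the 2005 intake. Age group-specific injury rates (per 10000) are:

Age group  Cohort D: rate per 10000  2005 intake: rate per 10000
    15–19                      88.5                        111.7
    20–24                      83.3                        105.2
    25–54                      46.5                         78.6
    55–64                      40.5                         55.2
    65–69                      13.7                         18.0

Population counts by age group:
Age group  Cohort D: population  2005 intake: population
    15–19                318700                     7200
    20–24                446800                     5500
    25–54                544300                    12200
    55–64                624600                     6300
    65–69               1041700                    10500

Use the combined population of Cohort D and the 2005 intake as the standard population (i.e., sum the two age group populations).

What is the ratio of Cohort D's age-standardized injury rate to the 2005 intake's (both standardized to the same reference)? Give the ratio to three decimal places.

Combined standard total = 3017800; weights = 0.1080, 0.1499, 0.1844, 0.2091, 0.3487.
Cohort D: 0.1080×88.5 + 0.1499×83.3 + 0.1844×46.5 + 0.2091×40.5 + 0.3487×13.7 = 43.8606 per 10000.
The 2005 intake: 0.1080×111.7 + 0.1499×105.2 + 0.1844×78.6 + 0.2091×55.2 + 0.3487×18.0 = 60.1402 per 10000.
Ratio = 43.8606 ÷ 60.1402 = 0.72931.

0.729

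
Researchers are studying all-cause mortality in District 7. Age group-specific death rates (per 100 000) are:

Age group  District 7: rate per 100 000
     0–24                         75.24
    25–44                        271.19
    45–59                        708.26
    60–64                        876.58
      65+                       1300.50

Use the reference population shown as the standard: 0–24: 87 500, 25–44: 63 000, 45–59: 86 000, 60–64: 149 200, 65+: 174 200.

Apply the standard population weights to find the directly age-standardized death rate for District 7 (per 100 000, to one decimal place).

789.3

Standard total = 559 900; weights = 0.1563, 0.1125, 0.1536, 0.2665, 0.3111.
Standardized rate: 0.1563×75.24 + 0.1125×271.19 + 0.1536×708.26 + 0.2665×876.58 + 0.3111×1300.50 = 789.2689 per 100 000.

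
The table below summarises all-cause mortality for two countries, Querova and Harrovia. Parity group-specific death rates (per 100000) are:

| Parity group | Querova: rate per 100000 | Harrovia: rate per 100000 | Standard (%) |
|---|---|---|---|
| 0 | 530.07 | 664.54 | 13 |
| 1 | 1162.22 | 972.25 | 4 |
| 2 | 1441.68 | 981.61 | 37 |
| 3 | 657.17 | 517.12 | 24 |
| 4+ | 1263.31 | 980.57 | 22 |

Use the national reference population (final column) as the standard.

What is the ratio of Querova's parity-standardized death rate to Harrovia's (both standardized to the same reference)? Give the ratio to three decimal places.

1.309

Standard weights: 0.13, 0.04, 0.37, 0.24, 0.22.
Querova: 0.1300×530.07 + 0.0400×1162.22 + 0.3700×1441.68 + 0.2400×657.17 + 0.2200×1263.31 = 1084.4685 per 100000.
Harrovia: 0.1300×664.54 + 0.0400×972.25 + 0.3700×981.61 + 0.2400×517.12 + 0.2200×980.57 = 828.3101 per 100000.
Ratio = 1084.4685 ÷ 828.3101 = 1.30925.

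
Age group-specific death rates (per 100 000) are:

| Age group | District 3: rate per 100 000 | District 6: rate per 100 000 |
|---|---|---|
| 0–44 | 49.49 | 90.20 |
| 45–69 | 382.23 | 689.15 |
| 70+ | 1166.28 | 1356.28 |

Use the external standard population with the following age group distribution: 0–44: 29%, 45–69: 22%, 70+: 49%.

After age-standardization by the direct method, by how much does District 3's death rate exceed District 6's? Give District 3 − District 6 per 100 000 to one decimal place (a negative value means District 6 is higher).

-172.4

Standard weights: 0.29, 0.22, 0.49.
District 3: 0.2900×49.49 + 0.2200×382.23 + 0.4900×1166.28 = 669.9199 per 100 000.
District 6: 0.2900×90.20 + 0.2200×689.15 + 0.4900×1356.28 = 842.3482 per 100 000.
Difference = 669.9199 − 842.3482 = -172.4283.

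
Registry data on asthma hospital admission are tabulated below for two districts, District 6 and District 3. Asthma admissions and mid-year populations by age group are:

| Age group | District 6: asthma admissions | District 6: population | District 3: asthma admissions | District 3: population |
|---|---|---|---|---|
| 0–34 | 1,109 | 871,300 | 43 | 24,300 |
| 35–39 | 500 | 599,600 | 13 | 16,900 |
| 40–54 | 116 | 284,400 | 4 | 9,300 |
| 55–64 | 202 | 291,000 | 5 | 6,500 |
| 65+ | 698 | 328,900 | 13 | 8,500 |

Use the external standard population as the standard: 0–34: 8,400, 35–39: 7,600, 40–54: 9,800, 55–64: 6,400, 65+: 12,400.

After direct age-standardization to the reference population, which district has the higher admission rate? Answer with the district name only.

District 6

Age-specific rates per 10,000 for District 6: 12.73, 8.34, 4.08, 6.94, 21.22.
For District 3: 17.70, 7.69, 4.30, 7.69, 15.29.
Standard total = 44,600; weights = 0.1883, 0.1704, 0.2197, 0.1435, 0.2780.
District 6: 0.1883×12.73 + 0.1704×8.34 + 0.2197×4.08 + 0.1435×6.94 + 0.2780×21.22 = 11.6109 per 10,000.
District 3: 0.1883×17.70 + 0.1704×7.69 + 0.2197×4.30 + 0.1435×7.69 + 0.2780×15.29 = 10.9447 per 10,000.
The crude rates (11.05 vs 11.91) would put District 3 higher, but that reflects its age composition; once standardized to a common age structure, District 6 has the higher underlying rate.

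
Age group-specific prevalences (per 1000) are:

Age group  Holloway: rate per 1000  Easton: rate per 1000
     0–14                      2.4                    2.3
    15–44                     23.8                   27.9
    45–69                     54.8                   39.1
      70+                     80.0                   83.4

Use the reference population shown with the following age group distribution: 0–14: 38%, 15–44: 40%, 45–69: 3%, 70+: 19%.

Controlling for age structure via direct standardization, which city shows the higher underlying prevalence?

Standard weights: 0.38, 0.40, 0.03, 0.19.
Holloway: 0.3800×2.4 + 0.4000×23.8 + 0.0300×54.8 + 0.1900×80.0 = 27.2760 per 1000.
Easton: 0.3800×2.3 + 0.4000×27.9 + 0.0300×39.1 + 0.1900×83.4 = 29.0530 per 1000.

Easton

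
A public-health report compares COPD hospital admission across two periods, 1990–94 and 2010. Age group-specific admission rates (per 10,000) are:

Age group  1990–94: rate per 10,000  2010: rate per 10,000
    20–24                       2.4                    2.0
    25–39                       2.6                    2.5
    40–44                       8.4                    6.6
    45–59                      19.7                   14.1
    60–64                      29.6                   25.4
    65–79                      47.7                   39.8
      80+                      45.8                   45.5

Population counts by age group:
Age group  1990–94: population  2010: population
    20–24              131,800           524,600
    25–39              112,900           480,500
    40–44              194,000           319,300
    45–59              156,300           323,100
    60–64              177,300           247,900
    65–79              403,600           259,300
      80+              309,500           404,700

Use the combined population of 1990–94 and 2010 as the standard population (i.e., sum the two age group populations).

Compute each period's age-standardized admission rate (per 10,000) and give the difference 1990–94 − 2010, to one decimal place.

2.8

Combined standard total = 4,044,800; weights = 0.1623, 0.1467, 0.1269, 0.1185, 0.1051, 0.1639, 0.1766.
1990–94: 0.1623×2.4 + 0.1467×2.6 + 0.1269×8.4 + 0.1185×19.7 + 0.1051×29.6 + 0.1639×47.7 + 0.1766×45.8 = 23.1880 per 10,000.
2010: 0.1623×2.0 + 0.1467×2.5 + 0.1269×6.6 + 0.1185×14.1 + 0.1051×25.4 + 0.1639×39.8 + 0.1766×45.5 = 20.4270 per 10,000.
Difference = 23.1880 − 20.4270 = 2.7609.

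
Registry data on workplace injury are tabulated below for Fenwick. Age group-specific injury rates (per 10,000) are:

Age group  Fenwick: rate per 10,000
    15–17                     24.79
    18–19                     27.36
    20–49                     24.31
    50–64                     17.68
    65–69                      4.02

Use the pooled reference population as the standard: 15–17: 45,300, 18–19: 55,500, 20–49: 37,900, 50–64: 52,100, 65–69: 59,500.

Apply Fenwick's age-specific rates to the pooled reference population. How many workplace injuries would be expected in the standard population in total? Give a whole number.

472

Expected workplace injuries = Σ (standard pop × age-specific rate ÷ 10,000)
= 45,300×24.79/10,000 + 55,500×27.36/10,000 + 37,900×24.31/10,000 + 52,100×17.68/10,000 + 59,500×4.02/10,000
= 112.30 + 151.85 + 92.13 + 92.11 + 23.92 = 472.31.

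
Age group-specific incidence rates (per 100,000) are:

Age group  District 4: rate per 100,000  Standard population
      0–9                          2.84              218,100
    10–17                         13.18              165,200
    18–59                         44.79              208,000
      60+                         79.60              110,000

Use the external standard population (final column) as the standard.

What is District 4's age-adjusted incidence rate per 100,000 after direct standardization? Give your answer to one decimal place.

29.8

Standard total = 701,300; weights = 0.3110, 0.2356, 0.2966, 0.1569.
Standardized rate: 0.3110×2.84 + 0.2356×13.18 + 0.2966×44.79 + 0.1569×79.60 = 29.7577 per 100,000.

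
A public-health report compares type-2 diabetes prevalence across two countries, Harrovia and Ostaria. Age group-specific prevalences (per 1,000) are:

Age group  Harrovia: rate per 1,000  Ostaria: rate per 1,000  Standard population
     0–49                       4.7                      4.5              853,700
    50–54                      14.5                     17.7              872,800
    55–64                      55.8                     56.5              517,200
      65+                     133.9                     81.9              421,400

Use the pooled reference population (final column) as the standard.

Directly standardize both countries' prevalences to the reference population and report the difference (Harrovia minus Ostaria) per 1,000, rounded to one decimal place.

7.1

Standard total = 2,665,100; weights = 0.3203, 0.3275, 0.1941, 0.1581.
Harrovia: 0.3203×4.7 + 0.3275×14.5 + 0.1941×55.8 + 0.1581×133.9 = 38.2549 per 1,000.
Ostaria: 0.3203×4.5 + 0.3275×17.7 + 0.1941×56.5 + 0.1581×81.9 = 31.1526 per 1,000.
Difference = 38.2549 − 31.1526 = 7.1024.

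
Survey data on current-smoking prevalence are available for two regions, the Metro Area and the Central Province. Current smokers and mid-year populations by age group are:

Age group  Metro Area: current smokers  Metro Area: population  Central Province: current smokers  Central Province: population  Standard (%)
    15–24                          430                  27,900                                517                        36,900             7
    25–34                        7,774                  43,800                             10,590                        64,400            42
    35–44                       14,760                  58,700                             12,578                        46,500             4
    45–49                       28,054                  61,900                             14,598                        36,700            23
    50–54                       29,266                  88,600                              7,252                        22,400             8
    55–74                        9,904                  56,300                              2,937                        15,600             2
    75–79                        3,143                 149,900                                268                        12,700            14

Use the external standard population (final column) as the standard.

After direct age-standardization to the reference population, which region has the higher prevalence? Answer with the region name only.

Age-specific rates per 1,000 for the Metro Area: 15.412, 177.489, 251.448, 453.215, 330.316, 175.915, 20.967.
For the Central Province: 14.011, 164.441, 270.495, 397.766, 323.750, 188.269, 21.102.
Standard weights: 0.07, 0.42, 0.04, 0.23, 0.08, 0.02, 0.14.
The Metro Area: 0.0700×15.412 + 0.4200×177.489 + 0.0400×251.448 + 0.2300×453.215 + 0.0800×330.316 + 0.0200×175.915 + 0.1400×20.967 = 222.8004 per 1,000.
The Central Province: 0.0700×14.011 + 0.4200×164.441 + 0.0400×270.495 + 0.2300×397.766 + 0.0800×323.750 + 0.0200×188.269 + 0.1400×21.102 = 204.9716 per 1,000.
The crude rates (191.61 vs 207.23) would put the Central Province higher, but that reflects its age composition; once standardized to a common age structure, the Metro Area has the higher underlying rate.

Metro Area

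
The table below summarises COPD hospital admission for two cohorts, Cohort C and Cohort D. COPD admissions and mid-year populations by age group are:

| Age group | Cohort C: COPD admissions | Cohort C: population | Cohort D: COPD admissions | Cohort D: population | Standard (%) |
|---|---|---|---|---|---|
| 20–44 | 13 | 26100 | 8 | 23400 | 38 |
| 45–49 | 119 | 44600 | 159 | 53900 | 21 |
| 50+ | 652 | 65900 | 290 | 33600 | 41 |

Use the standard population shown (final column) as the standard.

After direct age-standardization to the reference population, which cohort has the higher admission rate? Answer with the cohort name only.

Cohort C

Age-specific rates per 10000 for Cohort C: 4.98, 26.68, 98.94.
For Cohort D: 3.42, 29.50, 86.31.
Standard weights: 0.38, 0.21, 0.41.
Cohort C: 0.3800×4.98 + 0.2100×26.68 + 0.4100×98.94 = 48.0604 per 10000.
Cohort D: 0.3800×3.42 + 0.2100×29.50 + 0.4100×86.31 = 42.8809 per 10000.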